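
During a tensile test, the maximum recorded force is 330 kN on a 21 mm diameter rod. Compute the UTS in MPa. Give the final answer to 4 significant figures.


A0 = pi*(d/2)^2 = pi*(21/2)^2 = 346.361 mm^2
UTS = F_max / A0 = 330*1000 / 346.361
UTS = 952.8 MPa


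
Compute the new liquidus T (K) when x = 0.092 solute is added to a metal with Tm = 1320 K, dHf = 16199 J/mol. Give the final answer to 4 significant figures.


dT = R*Tm^2*x / dHf
dT = 8.314 * 1320^2 * 0.092 / 16199
dT = 82.273 K
T_new = 1320 - 82.273 = 1238 K


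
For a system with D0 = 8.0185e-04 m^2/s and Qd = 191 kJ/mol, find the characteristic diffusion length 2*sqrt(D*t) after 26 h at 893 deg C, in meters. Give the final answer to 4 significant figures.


Step 1: D = D0 * exp(-Qd/(R*T))
T = 1166.15 K
D = 8.0185e-04 * exp(-191e3 / (8.314 * 1166.15)) = 2.23069e-12 m^2/s
Step 2: L = 2*sqrt(D*t)
t = 26 h = 93600 s
L = 2*sqrt(2.23069e-12 * 93600) = 9.139e-04 m


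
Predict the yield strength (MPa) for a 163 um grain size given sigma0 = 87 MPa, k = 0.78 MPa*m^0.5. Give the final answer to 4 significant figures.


sigma_y = sigma0 + k / sqrt(d)
d = 163 um = 1.63e-04 m
sigma_y = 87 + 0.78 / sqrt(1.63e-04)
sigma_y = 148.1 MPa


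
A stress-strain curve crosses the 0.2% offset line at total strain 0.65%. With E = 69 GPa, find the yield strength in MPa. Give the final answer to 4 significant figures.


Offset strain = 0.002
Elastic strain at yield = total_strain - offset = 6.5e-03 - 0.002 = 4.5e-03
sigma_y = E * elastic_strain = 69000 * 4.5e-03
sigma_y = 310.5 MPa


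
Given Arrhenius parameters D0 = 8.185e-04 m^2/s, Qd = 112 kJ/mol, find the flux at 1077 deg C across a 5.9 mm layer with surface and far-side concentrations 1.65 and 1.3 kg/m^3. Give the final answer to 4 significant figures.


Step 1: D = D0 * exp(-Qd/(R*T))
T = 1077 + 273.15 = 1350.15 K
D = 8.185e-04 * exp(-112e3 / (8.314 * 1350.15)) = 3.80017e-08 m^2/s
Step 2: J = D * (C1 - C2) / dx
J = 3.80017e-08 * (1.65 - 1.3) / 5.9e-03
J = 2.254e-06 kg/(m^2*s)


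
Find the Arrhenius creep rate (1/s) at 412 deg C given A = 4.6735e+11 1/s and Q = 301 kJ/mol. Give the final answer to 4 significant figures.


rate = A * exp(-Q / (R*T))
T = 412 + 273.15 = 685.15 K
rate = 4.6735e+11 * exp(-301e3 / (8.314 * 685.15))
rate = 5.261e-12 1/s


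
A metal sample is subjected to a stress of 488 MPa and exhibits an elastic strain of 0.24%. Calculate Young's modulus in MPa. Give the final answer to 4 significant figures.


E = sigma / epsilon
epsilon = 0.24% = 2.4e-03
E = 488 / 2.4e-03
E = 203300 MPa


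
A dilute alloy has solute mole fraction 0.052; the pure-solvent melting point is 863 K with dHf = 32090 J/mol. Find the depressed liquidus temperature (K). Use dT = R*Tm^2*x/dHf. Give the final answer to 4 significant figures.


dT = R*Tm^2*x / dHf
dT = 8.314 * 863^2 * 0.052 / 32090
dT = 10.0338 K
T_new = 863 - 10.0338 = 853 K


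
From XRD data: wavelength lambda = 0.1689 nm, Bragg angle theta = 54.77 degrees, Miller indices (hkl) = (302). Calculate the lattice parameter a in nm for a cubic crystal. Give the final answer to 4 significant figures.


d = lambda / (2*sin(theta))
d = 0.1689 / (2*sin(54.77 deg))
d = 0.103386 nm
a = d * sqrt(h^2+k^2+l^2) = 0.103386 * sqrt(13)
a = 0.3728 nm


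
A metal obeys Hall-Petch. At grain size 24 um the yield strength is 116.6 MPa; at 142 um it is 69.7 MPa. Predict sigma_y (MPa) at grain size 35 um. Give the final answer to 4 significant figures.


sigma_y = sigma0 + k / sqrt(d)
1/sqrt(d1) = 1/sqrt(2.4e-05) = 204.124;  1/sqrt(d2) = 83.9181
k = (sigma1 - sigma2) / (1/sqrt(d1) - 1/sqrt(d2)) = (116.6 - 69.7) / (204.124 - 83.9181) = 0.390164 MPa*m^0.5
sigma0 = sigma1 - k/sqrt(d1) = 116.6 - 0.390164*204.124 = 36.9582 MPa
sigma_y(d3) = 36.9582 + 0.390164 / sqrt(3.5e-05) = 102.9 MPa


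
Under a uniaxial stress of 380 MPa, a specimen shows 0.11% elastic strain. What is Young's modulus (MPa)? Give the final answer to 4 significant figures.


E = sigma / epsilon
epsilon = 0.11% = 1.1e-03
E = 380 / 1.1e-03
E = 345500 MPa


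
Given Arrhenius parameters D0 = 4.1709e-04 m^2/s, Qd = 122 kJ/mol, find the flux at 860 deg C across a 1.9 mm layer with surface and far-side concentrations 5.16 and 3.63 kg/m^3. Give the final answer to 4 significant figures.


Step 1: D = D0 * exp(-Qd/(R*T))
T = 860 + 273.15 = 1133.15 K
D = 4.1709e-04 * exp(-122e3 / (8.314 * 1133.15)) = 9.91315e-10 m^2/s
Step 2: J = D * (C1 - C2) / dx
J = 9.91315e-10 * (5.16 - 3.63) / 1.9e-03
J = 7.983e-07 kg/(m^2*s)


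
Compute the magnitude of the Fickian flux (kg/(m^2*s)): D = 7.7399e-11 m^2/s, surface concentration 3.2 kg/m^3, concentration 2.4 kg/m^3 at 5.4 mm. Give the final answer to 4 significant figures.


J = -D * (dC/dx) = D * (C1 - C2) / dx
J = 7.7399e-11 * (3.2 - 2.4) / 5.4e-03
J = 1.147e-08 kg/(m^2*s)


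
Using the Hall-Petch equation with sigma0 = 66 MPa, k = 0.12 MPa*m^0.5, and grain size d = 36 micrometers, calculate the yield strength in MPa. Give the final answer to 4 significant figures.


sigma_y = sigma0 + k / sqrt(d)
d = 36 um = 3.6e-05 m
sigma_y = 66 + 0.12 / sqrt(3.6e-05)
sigma_y = 86 MPa


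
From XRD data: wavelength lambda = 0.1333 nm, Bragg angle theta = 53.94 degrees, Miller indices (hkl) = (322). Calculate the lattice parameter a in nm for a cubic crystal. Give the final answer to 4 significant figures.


d = lambda / (2*sin(theta))
d = 0.1333 / (2*sin(53.94 deg))
d = 0.0824467 nm
a = d * sqrt(h^2+k^2+l^2) = 0.0824467 * sqrt(17)
a = 0.3399 nm


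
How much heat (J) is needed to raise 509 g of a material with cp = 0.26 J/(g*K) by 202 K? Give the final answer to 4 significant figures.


Q = m * cp * dT
Q = 509 * 0.26 * 202
Q = 26730 J


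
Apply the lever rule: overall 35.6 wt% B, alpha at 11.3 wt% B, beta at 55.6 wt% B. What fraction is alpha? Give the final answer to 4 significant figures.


f_alpha = (C_beta - C0) / (C_beta - C_alpha)
f_alpha = (55.6 - 35.6) / (55.6 - 11.3)
f_alpha = 0.4515


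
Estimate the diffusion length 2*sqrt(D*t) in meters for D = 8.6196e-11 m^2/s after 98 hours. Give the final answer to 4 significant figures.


t = 98 hr = 352800 s
Diffusion length = 2*sqrt(D*t)
= 2*sqrt(8.6196e-11 * 352800)
= 0.01103 m


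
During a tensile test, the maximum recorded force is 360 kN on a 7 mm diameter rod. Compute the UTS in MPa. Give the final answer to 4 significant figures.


A0 = pi*(d/2)^2 = pi*(7/2)^2 = 38.4845 mm^2
UTS = F_max / A0 = 360*1000 / 38.4845
UTS = 9354 MPa


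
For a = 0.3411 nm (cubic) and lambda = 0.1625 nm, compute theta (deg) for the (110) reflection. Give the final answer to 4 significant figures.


d = a / sqrt(h^2+k^2+l^2)
d = 0.3411 / sqrt(2) = 0.241194 nm
lambda = 2*d*sin(theta)  =>  sin(theta) = lambda / (2*d)
sin(theta) = 0.1625 / (2 * 0.241194) = 0.336866
theta = 19.69 deg


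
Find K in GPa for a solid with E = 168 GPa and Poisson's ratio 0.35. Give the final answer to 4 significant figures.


K = E / (3*(1-2*nu))
K = 168 / (3*(1-2*0.35))
K = 186.7 GPa


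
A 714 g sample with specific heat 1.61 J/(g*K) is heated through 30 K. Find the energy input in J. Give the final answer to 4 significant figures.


Q = m * cp * dT
Q = 714 * 1.61 * 30
Q = 34490 J


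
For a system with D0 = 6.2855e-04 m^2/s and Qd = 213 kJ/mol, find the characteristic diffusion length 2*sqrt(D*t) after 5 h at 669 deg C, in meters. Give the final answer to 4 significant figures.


Step 1: D = D0 * exp(-Qd/(R*T))
T = 942.15 K
D = 6.2855e-04 * exp(-213e3 / (8.314 * 942.15)) = 9.74488e-16 m^2/s
Step 2: L = 2*sqrt(D*t)
t = 5 h = 18000 s
L = 2*sqrt(9.74488e-16 * 18000) = 8.376e-06 m


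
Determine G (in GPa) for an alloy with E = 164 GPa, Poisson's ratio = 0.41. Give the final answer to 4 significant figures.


G = E / (2*(1+nu))
G = 164 / (2*(1+0.41))
G = 58.16 GPa


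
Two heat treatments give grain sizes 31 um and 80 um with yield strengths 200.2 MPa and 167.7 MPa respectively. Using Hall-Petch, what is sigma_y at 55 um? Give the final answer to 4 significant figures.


sigma_y = sigma0 + k / sqrt(d)
1/sqrt(d1) = 1/sqrt(3.1e-05) = 179.605;  1/sqrt(d2) = 111.803
k = (sigma1 - sigma2) / (1/sqrt(d1) - 1/sqrt(d2)) = (200.2 - 167.7) / (179.605 - 111.803) = 0.479338 MPa*m^0.5
sigma0 = sigma1 - k/sqrt(d1) = 200.2 - 0.479338*179.605 = 114.108 MPa
sigma_y(d3) = 114.108 + 0.479338 / sqrt(5.5e-05) = 178.7 MPa


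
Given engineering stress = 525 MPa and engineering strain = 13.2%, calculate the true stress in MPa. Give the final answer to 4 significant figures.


sigma_true = sigma_eng * (1 + epsilon_eng)
sigma_true = 525 * (1 + 0.132)
sigma_true = 594.3 MPa


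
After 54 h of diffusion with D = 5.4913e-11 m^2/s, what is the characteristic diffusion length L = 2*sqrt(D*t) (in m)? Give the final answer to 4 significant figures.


t = 54 hr = 194400 s
Diffusion length = 2*sqrt(D*t)
= 2*sqrt(5.4913e-11 * 194400)
= 6.535e-03 m


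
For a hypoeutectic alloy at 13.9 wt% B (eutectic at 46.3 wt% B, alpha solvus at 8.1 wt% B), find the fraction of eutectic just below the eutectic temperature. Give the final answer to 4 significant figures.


f_primary = (C_e - C0) / (C_e - C_alpha_max)
f_primary = (46.3 - 13.9) / (46.3 - 8.1)
f_primary = 0.848168
f_eutectic = 1 - 0.848168 = 0.1518


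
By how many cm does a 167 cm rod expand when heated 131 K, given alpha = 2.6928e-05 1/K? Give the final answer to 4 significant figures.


dL = L0 * alpha * dT
dL = 167 * 2.6928e-05 * 131
dL = 0.5891 cm


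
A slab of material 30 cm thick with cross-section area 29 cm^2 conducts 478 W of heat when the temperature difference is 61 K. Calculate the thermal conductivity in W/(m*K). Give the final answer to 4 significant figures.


k = Q*L / (A*dT)
L = 0.3 m, A = 2.9e-03 m^2
k = 478 * 0.3 / (2.9e-03 * 61)
k = 810.6 W/(m*K)


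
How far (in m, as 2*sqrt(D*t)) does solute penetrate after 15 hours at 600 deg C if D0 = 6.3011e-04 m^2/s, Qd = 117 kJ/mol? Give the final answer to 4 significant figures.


Step 1: D = D0 * exp(-Qd/(R*T))
T = 873.15 K
D = 6.3011e-04 * exp(-117e3 / (8.314 * 873.15)) = 6.30736e-11 m^2/s
Step 2: L = 2*sqrt(D*t)
t = 15 h = 54000 s
L = 2*sqrt(6.30736e-11 * 54000) = 3.691e-03 m


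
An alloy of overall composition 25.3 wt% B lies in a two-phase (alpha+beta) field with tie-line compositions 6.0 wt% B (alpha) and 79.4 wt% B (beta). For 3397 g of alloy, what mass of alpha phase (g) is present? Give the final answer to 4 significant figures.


f_alpha = (C_beta - C0) / (C_beta - C_alpha)
f_alpha = (79.4 - 25.3) / (79.4 - 6.0) = 0.737057
m_alpha = f_alpha * m_total = 0.737057 * 3397 = 2504 g


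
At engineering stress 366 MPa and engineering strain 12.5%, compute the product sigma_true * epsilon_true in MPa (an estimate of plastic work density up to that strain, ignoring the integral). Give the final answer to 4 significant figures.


sigma_true = sigma_eng * (1 + epsilon_eng)
sigma_true = 366 * (1 + 0.125) = 411.75 MPa
epsilon_true = ln(1 + epsilon_eng)
epsilon_true = ln(1 + 0.125) = 0.117783
sigma_true * epsilon_true = 411.75 * 0.117783 = 48.5 MPa


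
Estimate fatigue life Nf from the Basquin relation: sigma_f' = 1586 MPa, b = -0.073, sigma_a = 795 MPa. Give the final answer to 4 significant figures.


sigma_a = sigma_f' * (2*Nf)^b
2*Nf = (sigma_a / sigma_f')^(1/b)
2*Nf = (795 / 1586)^(1/-0.073)
2*Nf = 12844.4
Nf = 6422 cycles


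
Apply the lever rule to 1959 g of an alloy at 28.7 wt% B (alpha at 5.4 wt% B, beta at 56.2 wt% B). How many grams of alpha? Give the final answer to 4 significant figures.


f_alpha = (C_beta - C0) / (C_beta - C_alpha)
f_alpha = (56.2 - 28.7) / (56.2 - 5.4) = 0.541339
m_alpha = f_alpha * m_total = 0.541339 * 1959 = 1060 g


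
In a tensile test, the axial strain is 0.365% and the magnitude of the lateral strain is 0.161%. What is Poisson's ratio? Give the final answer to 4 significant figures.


nu = -epsilon_lat / epsilon_axial
Lateral strain is contraction (negative), so using magnitudes:
nu = 0.161 / 0.365
nu = 0.4411


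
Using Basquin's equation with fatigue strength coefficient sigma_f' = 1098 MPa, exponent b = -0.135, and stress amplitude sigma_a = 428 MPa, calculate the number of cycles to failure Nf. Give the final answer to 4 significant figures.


sigma_a = sigma_f' * (2*Nf)^b
2*Nf = (sigma_a / sigma_f')^(1/b)
2*Nf = (428 / 1098)^(1/-0.135)
2*Nf = 1073.51
Nf = 536.8 cycles


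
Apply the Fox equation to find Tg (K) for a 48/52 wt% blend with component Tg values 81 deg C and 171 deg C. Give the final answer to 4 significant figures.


1/Tg = w1/Tg1 + w2/Tg2 (in Kelvin)
Tg1 = 354.15 K, Tg2 = 444.15 K
1/Tg = 0.48/354.15 + 0.52/444.15
Tg = 395.9 K


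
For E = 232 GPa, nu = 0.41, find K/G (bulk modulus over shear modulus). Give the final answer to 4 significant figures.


G = E / (2*(1+nu))
G = 232 / (2*(1+0.41)) = 82.2695 GPa
K = E / (3*(1-2*nu))
K = 232 / (3*(1-2*0.41)) = 429.63 GPa
K/G = 429.63 / 82.2695 = 5.222


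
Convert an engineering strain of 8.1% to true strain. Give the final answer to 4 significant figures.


epsilon_true = ln(1 + epsilon_eng)
epsilon_true = ln(1 + 0.081)
epsilon_true = 0.07789


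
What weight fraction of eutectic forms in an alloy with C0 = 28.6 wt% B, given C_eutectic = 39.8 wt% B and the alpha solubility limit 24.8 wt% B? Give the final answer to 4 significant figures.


f_primary = (C_e - C0) / (C_e - C_alpha_max)
f_primary = (39.8 - 28.6) / (39.8 - 24.8)
f_primary = 0.746667
f_eutectic = 1 - 0.746667 = 0.2533


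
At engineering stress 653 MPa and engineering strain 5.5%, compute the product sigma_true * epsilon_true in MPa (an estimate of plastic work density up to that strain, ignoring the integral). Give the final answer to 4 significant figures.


sigma_true = sigma_eng * (1 + epsilon_eng)
sigma_true = 653 * (1 + 0.055) = 688.915 MPa
epsilon_true = ln(1 + epsilon_eng)
epsilon_true = ln(1 + 0.055) = 0.0535408
sigma_true * epsilon_true = 688.915 * 0.0535408 = 36.89 MPa


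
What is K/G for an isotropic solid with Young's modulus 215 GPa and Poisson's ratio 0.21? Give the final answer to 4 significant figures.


G = E / (2*(1+nu))
G = 215 / (2*(1+0.21)) = 88.843 GPa
K = E / (3*(1-2*nu))
K = 215 / (3*(1-2*0.21)) = 123.563 GPa
K/G = 123.563 / 88.843 = 1.391


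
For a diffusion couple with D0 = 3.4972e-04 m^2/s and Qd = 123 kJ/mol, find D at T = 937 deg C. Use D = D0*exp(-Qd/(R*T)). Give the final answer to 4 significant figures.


D = D0 * exp(-Qd / (R*T))
T = 1210.15 K
D = 3.4972e-04 * exp(-123e3 / (8.314 * 1210.15))
D = 1.715e-09 m^2/s


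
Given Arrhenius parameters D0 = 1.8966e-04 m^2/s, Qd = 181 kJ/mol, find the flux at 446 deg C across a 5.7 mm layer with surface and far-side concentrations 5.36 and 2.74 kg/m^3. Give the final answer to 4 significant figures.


Step 1: D = D0 * exp(-Qd/(R*T))
T = 446 + 273.15 = 719.15 K
D = 1.8966e-04 * exp(-181e3 / (8.314 * 719.15)) = 1.35136e-17 m^2/s
Step 2: J = D * (C1 - C2) / dx
J = 1.35136e-17 * (5.36 - 2.74) / 5.7e-03
J = 6.212e-15 kg/(m^2*s)


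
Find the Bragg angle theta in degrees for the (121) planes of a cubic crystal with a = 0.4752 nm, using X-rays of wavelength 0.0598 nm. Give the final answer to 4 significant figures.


d = a / sqrt(h^2+k^2+l^2)
d = 0.4752 / sqrt(6) = 0.194 nm
lambda = 2*d*sin(theta)  =>  sin(theta) = lambda / (2*d)
sin(theta) = 0.0598 / (2 * 0.194) = 0.154124
theta = 8.866 deg


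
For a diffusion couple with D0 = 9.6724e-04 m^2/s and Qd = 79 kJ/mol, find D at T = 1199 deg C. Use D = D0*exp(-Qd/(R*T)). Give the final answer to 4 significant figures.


D = D0 * exp(-Qd / (R*T))
T = 1472.15 K
D = 9.6724e-04 * exp(-79e3 / (8.314 * 1472.15))
D = 1.522e-06 m^2/s


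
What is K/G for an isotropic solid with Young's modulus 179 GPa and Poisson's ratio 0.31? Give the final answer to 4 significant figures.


G = E / (2*(1+nu))
G = 179 / (2*(1+0.31)) = 68.3206 GPa
K = E / (3*(1-2*nu))
K = 179 / (3*(1-2*0.31)) = 157.018 GPa
K/G = 157.018 / 68.3206 = 2.298


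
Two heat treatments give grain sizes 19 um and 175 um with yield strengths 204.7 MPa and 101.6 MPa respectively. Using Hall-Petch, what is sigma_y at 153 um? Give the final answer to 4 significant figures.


sigma_y = sigma0 + k / sqrt(d)
1/sqrt(d1) = 1/sqrt(1.9e-05) = 229.416;  1/sqrt(d2) = 75.5929
k = (sigma1 - sigma2) / (1/sqrt(d1) - 1/sqrt(d2)) = (204.7 - 101.6) / (229.416 - 75.5929) = 0.670252 MPa*m^0.5
sigma0 = sigma1 - k/sqrt(d1) = 204.7 - 0.670252*229.416 = 50.9337 MPa
sigma_y(d3) = 50.9337 + 0.670252 / sqrt(1.53e-04) = 105.1 MPa


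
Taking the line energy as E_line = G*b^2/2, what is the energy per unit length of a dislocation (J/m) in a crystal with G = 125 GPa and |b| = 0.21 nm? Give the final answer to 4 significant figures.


E = G*b^2/2
b = 0.21 nm = 2.1e-10 m
G = 125 GPa = 1.25e+11 Pa
E = 0.5 * 1.25e+11 * (2.1e-10)^2
E = 2.756e-09 J/m


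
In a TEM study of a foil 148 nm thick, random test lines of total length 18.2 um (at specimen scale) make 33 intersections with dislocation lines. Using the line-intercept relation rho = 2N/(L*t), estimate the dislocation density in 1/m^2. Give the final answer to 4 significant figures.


rho = 2N / (L * t)
L = 18.2 um = 1.82e-05 m, t = 148 nm = 1.48e-07 m
rho = 2 * 33 / (1.82e-05 * 1.48e-07)
rho = 2.45e+13 1/m^2


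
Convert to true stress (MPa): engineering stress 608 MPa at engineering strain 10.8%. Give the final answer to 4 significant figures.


sigma_true = sigma_eng * (1 + epsilon_eng)
sigma_true = 608 * (1 + 0.108)
sigma_true = 673.7 MPa


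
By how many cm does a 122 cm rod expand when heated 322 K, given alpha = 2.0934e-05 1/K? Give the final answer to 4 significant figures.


dL = L0 * alpha * dT
dL = 122 * 2.0934e-05 * 322
dL = 0.8224 cm


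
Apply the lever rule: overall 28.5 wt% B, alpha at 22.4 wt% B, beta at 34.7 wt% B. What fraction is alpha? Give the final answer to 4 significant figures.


f_alpha = (C_beta - C0) / (C_beta - C_alpha)
f_alpha = (34.7 - 28.5) / (34.7 - 22.4)
f_alpha = 0.5041


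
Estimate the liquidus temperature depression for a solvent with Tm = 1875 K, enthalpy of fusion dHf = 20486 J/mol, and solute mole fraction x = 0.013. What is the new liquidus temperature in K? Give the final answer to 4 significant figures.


dT = R*Tm^2*x / dHf
dT = 8.314 * 1875^2 * 0.013 / 20486
dT = 18.5481 K
T_new = 1875 - 18.5481 = 1856 K


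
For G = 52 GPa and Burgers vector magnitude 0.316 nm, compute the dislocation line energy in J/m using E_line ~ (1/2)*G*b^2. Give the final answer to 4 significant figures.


E = G*b^2/2
b = 0.316 nm = 3.16e-10 m
G = 52 GPa = 5.2e+10 Pa
E = 0.5 * 5.2e+10 * (3.16e-10)^2
E = 2.596e-09 J/m


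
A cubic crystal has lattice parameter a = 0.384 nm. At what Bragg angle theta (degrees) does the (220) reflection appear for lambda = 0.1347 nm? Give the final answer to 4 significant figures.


d = a / sqrt(h^2+k^2+l^2)
d = 0.384 / sqrt(8) = 0.135765 nm
lambda = 2*d*sin(theta)  =>  sin(theta) = lambda / (2*d)
sin(theta) = 0.1347 / (2 * 0.135765) = 0.49608
theta = 29.74 deg


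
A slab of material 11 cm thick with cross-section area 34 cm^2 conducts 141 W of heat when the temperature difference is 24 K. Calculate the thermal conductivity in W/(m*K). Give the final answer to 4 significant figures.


k = Q*L / (A*dT)
L = 0.11 m, A = 3.4e-03 m^2
k = 141 * 0.11 / (3.4e-03 * 24)
k = 190.1 W/(m*K)


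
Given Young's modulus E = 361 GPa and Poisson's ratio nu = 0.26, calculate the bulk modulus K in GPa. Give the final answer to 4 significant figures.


K = E / (3*(1-2*nu))
K = 361 / (3*(1-2*0.26))
K = 250.7 GPa


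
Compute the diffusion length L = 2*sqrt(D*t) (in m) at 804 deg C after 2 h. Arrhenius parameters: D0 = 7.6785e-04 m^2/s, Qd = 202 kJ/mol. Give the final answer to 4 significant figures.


Step 1: D = D0 * exp(-Qd/(R*T))
T = 1077.15 K
D = 7.6785e-04 * exp(-202e3 / (8.314 * 1077.15)) = 1.22818e-13 m^2/s
Step 2: L = 2*sqrt(D*t)
t = 2 h = 7200 s
L = 2*sqrt(1.22818e-13 * 7200) = 5.947e-05 m


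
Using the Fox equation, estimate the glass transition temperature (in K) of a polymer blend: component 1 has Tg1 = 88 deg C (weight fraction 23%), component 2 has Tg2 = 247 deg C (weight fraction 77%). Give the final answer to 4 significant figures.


1/Tg = w1/Tg1 + w2/Tg2 (in Kelvin)
Tg1 = 361.15 K, Tg2 = 520.15 K
1/Tg = 0.23/361.15 + 0.77/520.15
Tg = 472.3 K


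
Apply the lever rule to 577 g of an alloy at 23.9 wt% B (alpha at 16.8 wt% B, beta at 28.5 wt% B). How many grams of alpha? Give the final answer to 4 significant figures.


f_alpha = (C_beta - C0) / (C_beta - C_alpha)
f_alpha = (28.5 - 23.9) / (28.5 - 16.8) = 0.393162
m_alpha = f_alpha * m_total = 0.393162 * 577 = 226.9 g


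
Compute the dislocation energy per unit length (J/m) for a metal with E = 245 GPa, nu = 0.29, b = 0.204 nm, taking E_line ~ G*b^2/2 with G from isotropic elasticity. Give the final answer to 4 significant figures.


Step 1: G = E / (2*(1+nu))
G = 245 / (2*(1+0.29)) = 94.9612 GPa = 9.49612e+10 Pa
Step 2: E_line = G*b^2/2
b = 0.204 nm = 2.04e-10 m
E_line = 0.5 * 9.49612e+10 * (2.04e-10)^2 = 1.976e-09 J/m


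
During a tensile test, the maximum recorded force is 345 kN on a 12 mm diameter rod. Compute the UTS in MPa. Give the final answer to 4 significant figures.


A0 = pi*(d/2)^2 = pi*(12/2)^2 = 113.097 mm^2
UTS = F_max / A0 = 345*1000 / 113.097
UTS = 3050 MPa


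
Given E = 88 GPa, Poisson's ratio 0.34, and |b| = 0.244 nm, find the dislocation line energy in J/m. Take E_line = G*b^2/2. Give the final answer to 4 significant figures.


Step 1: G = E / (2*(1+nu))
G = 88 / (2*(1+0.34)) = 32.8358 GPa = 3.28358e+10 Pa
Step 2: E_line = G*b^2/2
b = 0.244 nm = 2.44e-10 m
E_line = 0.5 * 3.28358e+10 * (2.44e-10)^2 = 9.775e-10 J/m


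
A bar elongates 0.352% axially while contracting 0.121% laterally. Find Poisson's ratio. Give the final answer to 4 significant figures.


nu = -epsilon_lat / epsilon_axial
Lateral strain is contraction (negative), so using magnitudes:
nu = 0.121 / 0.352
nu = 0.3438


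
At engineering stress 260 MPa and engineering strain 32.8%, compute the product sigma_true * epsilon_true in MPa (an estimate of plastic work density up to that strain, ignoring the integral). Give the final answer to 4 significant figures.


sigma_true = sigma_eng * (1 + epsilon_eng)
sigma_true = 260 * (1 + 0.328) = 345.28 MPa
epsilon_true = ln(1 + epsilon_eng)
epsilon_true = ln(1 + 0.328) = 0.283674
sigma_true * epsilon_true = 345.28 * 0.283674 = 97.95 MPa


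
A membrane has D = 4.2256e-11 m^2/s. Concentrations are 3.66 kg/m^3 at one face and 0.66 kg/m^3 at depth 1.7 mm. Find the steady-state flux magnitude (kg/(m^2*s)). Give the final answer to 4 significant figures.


J = -D * (dC/dx) = D * (C1 - C2) / dx
J = 4.2256e-11 * (3.66 - 0.66) / 1.7e-03
J = 7.457e-08 kg/(m^2*s)


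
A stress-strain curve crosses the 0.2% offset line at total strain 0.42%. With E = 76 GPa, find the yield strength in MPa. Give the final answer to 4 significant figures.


Offset strain = 0.002
Elastic strain at yield = total_strain - offset = 4.2e-03 - 0.002 = 2.2e-03
sigma_y = E * elastic_strain = 76000 * 2.2e-03
sigma_y = 167.2 MPa


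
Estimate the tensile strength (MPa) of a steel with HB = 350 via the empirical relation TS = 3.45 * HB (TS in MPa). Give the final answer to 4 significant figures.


TS (MPa) = 3.45 * HB
TS = 3.45 * 350
TS = 1208 MPa


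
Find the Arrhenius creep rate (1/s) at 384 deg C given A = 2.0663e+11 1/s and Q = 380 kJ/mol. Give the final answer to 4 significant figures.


rate = A * exp(-Q / (R*T))
T = 384 + 273.15 = 657.15 K
rate = 2.0663e+11 * exp(-380e3 / (8.314 * 657.15))
rate = 1.286e-19 1/s


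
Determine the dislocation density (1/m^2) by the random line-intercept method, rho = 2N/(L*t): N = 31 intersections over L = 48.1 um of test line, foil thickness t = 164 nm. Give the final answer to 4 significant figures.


rho = 2N / (L * t)
L = 48.1 um = 4.81e-05 m, t = 164 nm = 1.64e-07 m
rho = 2 * 31 / (4.81e-05 * 1.64e-07)
rho = 7.86e+12 1/m^2


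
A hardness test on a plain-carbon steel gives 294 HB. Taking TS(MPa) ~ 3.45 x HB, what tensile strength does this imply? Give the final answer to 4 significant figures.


TS (MPa) = 3.45 * HB
TS = 3.45 * 294
TS = 1014 MPa


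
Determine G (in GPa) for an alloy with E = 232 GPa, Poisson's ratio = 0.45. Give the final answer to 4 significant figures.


G = E / (2*(1+nu))
G = 232 / (2*(1+0.45))
G = 80 GPa


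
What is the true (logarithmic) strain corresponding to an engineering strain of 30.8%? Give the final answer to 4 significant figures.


epsilon_true = ln(1 + epsilon_eng)
epsilon_true = ln(1 + 0.308)
epsilon_true = 0.2685


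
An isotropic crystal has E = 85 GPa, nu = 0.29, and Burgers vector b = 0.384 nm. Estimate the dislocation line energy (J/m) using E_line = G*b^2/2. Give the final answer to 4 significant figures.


Step 1: G = E / (2*(1+nu))
G = 85 / (2*(1+0.29)) = 32.9457 GPa = 3.29457e+10 Pa
Step 2: E_line = G*b^2/2
b = 0.384 nm = 3.84e-10 m
E_line = 0.5 * 3.29457e+10 * (3.84e-10)^2 = 2.429e-09 J/m


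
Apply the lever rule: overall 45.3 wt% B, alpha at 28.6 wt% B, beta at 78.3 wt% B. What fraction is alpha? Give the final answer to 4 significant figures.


f_alpha = (C_beta - C0) / (C_beta - C_alpha)
f_alpha = (78.3 - 45.3) / (78.3 - 28.6)
f_alpha = 0.664


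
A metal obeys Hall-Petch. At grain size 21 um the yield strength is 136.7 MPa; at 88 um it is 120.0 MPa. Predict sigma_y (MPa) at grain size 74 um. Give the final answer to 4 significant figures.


sigma_y = sigma0 + k / sqrt(d)
1/sqrt(d1) = 1/sqrt(2.1e-05) = 218.218;  1/sqrt(d2) = 106.6
k = (sigma1 - sigma2) / (1/sqrt(d1) - 1/sqrt(d2)) = (136.7 - 120.0) / (218.218 - 106.6) = 0.149618 MPa*m^0.5
sigma0 = sigma1 - k/sqrt(d1) = 136.7 - 0.149618*218.218 = 104.051 MPa
sigma_y(d3) = 104.051 + 0.149618 / sqrt(7.4e-05) = 121.4 MPa


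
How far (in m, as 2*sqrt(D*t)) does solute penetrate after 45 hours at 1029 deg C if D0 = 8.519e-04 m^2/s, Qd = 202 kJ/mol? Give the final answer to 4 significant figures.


Step 1: D = D0 * exp(-Qd/(R*T))
T = 1302.15 K
D = 8.519e-04 * exp(-202e3 / (8.314 * 1302.15)) = 6.71487e-12 m^2/s
Step 2: L = 2*sqrt(D*t)
t = 45 h = 162000 s
L = 2*sqrt(6.71487e-12 * 162000) = 2.086e-03 m


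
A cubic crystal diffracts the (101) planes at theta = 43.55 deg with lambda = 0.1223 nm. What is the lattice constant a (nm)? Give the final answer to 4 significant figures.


d = lambda / (2*sin(theta))
d = 0.1223 / (2*sin(43.55 deg))
d = 0.0887534 nm
a = d * sqrt(h^2+k^2+l^2) = 0.0887534 * sqrt(2)
a = 0.1255 nm


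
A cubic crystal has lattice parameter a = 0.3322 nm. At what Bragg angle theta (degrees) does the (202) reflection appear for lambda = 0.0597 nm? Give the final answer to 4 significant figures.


d = a / sqrt(h^2+k^2+l^2)
d = 0.3322 / sqrt(8) = 0.11745 nm
lambda = 2*d*sin(theta)  =>  sin(theta) = lambda / (2*d)
sin(theta) = 0.0597 / (2 * 0.11745) = 0.25415
theta = 14.72 deg


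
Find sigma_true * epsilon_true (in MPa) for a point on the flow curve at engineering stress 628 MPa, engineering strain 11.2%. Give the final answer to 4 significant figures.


sigma_true = sigma_eng * (1 + epsilon_eng)
sigma_true = 628 * (1 + 0.112) = 698.336 MPa
epsilon_true = ln(1 + epsilon_eng)
epsilon_true = ln(1 + 0.112) = 0.10616
sigma_true * epsilon_true = 698.336 * 0.10616 = 74.14 MPa


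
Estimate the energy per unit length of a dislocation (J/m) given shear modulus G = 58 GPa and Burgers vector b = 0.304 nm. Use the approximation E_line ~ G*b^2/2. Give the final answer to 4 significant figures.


E = G*b^2/2
b = 0.304 nm = 3.04e-10 m
G = 58 GPa = 5.8e+10 Pa
E = 0.5 * 5.8e+10 * (3.04e-10)^2
E = 2.68e-09 J/m


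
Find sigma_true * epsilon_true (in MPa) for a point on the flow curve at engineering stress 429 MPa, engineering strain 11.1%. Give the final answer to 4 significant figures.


sigma_true = sigma_eng * (1 + epsilon_eng)
sigma_true = 429 * (1 + 0.111) = 476.619 MPa
epsilon_true = ln(1 + epsilon_eng)
epsilon_true = ln(1 + 0.111) = 0.105261
sigma_true * epsilon_true = 476.619 * 0.105261 = 50.17 MPa


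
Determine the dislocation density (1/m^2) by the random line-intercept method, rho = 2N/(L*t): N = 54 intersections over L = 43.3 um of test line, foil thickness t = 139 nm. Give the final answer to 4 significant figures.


rho = 2N / (L * t)
L = 43.3 um = 4.33e-05 m, t = 139 nm = 1.39e-07 m
rho = 2 * 54 / (4.33e-05 * 1.39e-07)
rho = 1.794e+13 1/m^2


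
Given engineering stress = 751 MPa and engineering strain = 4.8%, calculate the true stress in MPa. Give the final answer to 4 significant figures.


sigma_true = sigma_eng * (1 + epsilon_eng)
sigma_true = 751 * (1 + 0.048)
sigma_true = 787 MPa


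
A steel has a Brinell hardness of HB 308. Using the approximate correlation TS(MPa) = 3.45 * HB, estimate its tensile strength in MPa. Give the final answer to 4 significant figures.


TS (MPa) = 3.45 * HB
TS = 3.45 * 308
TS = 1063 MPa


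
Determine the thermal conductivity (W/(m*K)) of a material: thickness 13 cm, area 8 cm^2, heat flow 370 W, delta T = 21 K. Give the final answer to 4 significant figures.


k = Q*L / (A*dT)
L = 0.13 m, A = 8e-04 m^2
k = 370 * 0.13 / (8e-04 * 21)
k = 2863 W/(m*K)


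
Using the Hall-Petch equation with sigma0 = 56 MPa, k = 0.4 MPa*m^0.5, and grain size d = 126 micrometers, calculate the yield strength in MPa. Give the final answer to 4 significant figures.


sigma_y = sigma0 + k / sqrt(d)
d = 126 um = 1.26e-04 m
sigma_y = 56 + 0.4 / sqrt(1.26e-04)
sigma_y = 91.63 MPa


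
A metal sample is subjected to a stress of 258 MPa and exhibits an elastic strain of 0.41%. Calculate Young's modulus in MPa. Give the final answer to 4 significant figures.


E = sigma / epsilon
epsilon = 0.41% = 4.1e-03
E = 258 / 4.1e-03
E = 62930 MPa


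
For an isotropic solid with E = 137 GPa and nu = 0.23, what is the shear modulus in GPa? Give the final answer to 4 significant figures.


G = E / (2*(1+nu))
G = 137 / (2*(1+0.23))
G = 55.69 GPa


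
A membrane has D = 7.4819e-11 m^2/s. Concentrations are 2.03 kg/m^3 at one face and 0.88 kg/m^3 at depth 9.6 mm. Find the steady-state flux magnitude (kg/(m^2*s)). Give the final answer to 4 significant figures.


J = -D * (dC/dx) = D * (C1 - C2) / dx
J = 7.4819e-11 * (2.03 - 0.88) / 9.6e-03
J = 8.963e-09 kg/(m^2*s)


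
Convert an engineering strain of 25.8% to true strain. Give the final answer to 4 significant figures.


epsilon_true = ln(1 + epsilon_eng)
epsilon_true = ln(1 + 0.258)
epsilon_true = 0.2295


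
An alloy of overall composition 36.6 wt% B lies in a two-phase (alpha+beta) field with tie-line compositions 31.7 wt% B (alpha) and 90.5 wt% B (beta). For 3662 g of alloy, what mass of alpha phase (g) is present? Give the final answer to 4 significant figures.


f_alpha = (C_beta - C0) / (C_beta - C_alpha)
f_alpha = (90.5 - 36.6) / (90.5 - 31.7) = 0.916667
m_alpha = f_alpha * m_total = 0.916667 * 3662 = 3357 g


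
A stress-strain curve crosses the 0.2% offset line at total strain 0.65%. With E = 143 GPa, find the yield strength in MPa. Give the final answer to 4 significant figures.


Offset strain = 0.002
Elastic strain at yield = total_strain - offset = 6.5e-03 - 0.002 = 4.5e-03
sigma_y = E * elastic_strain = 143000 * 4.5e-03
sigma_y = 643.5 MPa


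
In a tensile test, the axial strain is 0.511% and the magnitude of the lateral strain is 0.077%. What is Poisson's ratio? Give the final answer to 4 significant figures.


nu = -epsilon_lat / epsilon_axial
Lateral strain is contraction (negative), so using magnitudes:
nu = 0.077 / 0.511
nu = 0.1507


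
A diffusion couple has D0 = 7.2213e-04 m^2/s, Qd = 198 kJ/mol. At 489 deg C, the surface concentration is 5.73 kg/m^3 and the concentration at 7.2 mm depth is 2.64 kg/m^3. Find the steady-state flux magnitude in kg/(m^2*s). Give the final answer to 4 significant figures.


Step 1: D = D0 * exp(-Qd/(R*T))
T = 489 + 273.15 = 762.15 K
D = 7.2213e-04 * exp(-198e3 / (8.314 * 762.15)) = 1.94096e-17 m^2/s
Step 2: J = D * (C1 - C2) / dx
J = 1.94096e-17 * (5.73 - 2.64) / 7.2e-03
J = 8.33e-15 kg/(m^2*s)


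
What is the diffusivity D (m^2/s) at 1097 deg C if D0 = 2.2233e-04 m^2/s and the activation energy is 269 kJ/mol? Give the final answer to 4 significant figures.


D = D0 * exp(-Qd / (R*T))
T = 1370.15 K
D = 2.2233e-04 * exp(-269e3 / (8.314 * 1370.15))
D = 1.234e-14 m^2/s


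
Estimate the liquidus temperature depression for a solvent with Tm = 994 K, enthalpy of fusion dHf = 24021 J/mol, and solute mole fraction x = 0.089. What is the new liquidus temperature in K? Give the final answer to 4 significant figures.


dT = R*Tm^2*x / dHf
dT = 8.314 * 994^2 * 0.089 / 24021
dT = 30.4356 K
T_new = 994 - 30.4356 = 963.6 K


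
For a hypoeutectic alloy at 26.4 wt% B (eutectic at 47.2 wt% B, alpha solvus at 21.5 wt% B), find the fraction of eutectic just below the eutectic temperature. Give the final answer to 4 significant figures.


f_primary = (C_e - C0) / (C_e - C_alpha_max)
f_primary = (47.2 - 26.4) / (47.2 - 21.5)
f_primary = 0.809339
f_eutectic = 1 - 0.809339 = 0.1907


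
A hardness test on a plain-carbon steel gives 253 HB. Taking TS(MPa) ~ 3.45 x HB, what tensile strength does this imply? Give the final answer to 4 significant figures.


TS (MPa) = 3.45 * HB
TS = 3.45 * 253
TS = 872.9 MPa


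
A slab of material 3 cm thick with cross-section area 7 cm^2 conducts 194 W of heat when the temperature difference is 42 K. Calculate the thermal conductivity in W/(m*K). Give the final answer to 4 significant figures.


k = Q*L / (A*dT)
L = 0.03 m, A = 7e-04 m^2
k = 194 * 0.03 / (7e-04 * 42)
k = 198 W/(m*K)


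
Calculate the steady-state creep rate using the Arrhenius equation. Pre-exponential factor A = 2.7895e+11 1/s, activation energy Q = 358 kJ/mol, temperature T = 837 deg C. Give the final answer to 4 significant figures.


rate = A * exp(-Q / (R*T))
T = 837 + 273.15 = 1110.15 K
rate = 2.7895e+11 * exp(-358e3 / (8.314 * 1110.15))
rate = 3.984e-06 1/s


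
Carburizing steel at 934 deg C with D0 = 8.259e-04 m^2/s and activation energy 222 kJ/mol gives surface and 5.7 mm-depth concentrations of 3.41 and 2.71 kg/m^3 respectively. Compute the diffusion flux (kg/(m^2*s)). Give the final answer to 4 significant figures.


Step 1: D = D0 * exp(-Qd/(R*T))
T = 934 + 273.15 = 1207.15 K
D = 8.259e-04 * exp(-222e3 / (8.314 * 1207.15)) = 2.04366e-13 m^2/s
Step 2: J = D * (C1 - C2) / dx
J = 2.04366e-13 * (3.41 - 2.71) / 5.7e-03
J = 2.51e-11 kg/(m^2*s)


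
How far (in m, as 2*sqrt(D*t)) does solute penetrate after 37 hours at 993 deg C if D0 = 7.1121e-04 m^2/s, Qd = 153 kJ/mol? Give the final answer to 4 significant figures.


Step 1: D = D0 * exp(-Qd/(R*T))
T = 1266.15 K
D = 7.1121e-04 * exp(-153e3 / (8.314 * 1266.15)) = 3.46578e-10 m^2/s
Step 2: L = 2*sqrt(D*t)
t = 37 h = 133200 s
L = 2*sqrt(3.46578e-10 * 133200) = 0.01359 m


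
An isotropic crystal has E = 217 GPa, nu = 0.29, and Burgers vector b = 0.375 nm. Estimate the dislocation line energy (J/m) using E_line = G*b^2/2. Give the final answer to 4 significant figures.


Step 1: G = E / (2*(1+nu))
G = 217 / (2*(1+0.29)) = 84.1085 GPa = 8.41085e+10 Pa
Step 2: E_line = G*b^2/2
b = 0.375 nm = 3.75e-10 m
E_line = 0.5 * 8.41085e+10 * (3.75e-10)^2 = 5.914e-09 J/m


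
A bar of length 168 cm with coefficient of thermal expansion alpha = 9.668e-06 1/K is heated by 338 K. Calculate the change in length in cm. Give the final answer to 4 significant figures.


dL = L0 * alpha * dT
dL = 168 * 9.668e-06 * 338
dL = 0.549 cm


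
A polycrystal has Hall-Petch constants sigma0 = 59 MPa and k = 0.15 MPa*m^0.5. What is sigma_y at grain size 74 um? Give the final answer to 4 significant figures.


sigma_y = sigma0 + k / sqrt(d)
d = 74 um = 7.4e-05 m
sigma_y = 59 + 0.15 / sqrt(7.4e-05)
sigma_y = 76.44 MPa


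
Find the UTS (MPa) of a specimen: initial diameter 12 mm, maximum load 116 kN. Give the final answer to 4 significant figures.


A0 = pi*(d/2)^2 = pi*(12/2)^2 = 113.097 mm^2
UTS = F_max / A0 = 116*1000 / 113.097
UTS = 1026 MPa


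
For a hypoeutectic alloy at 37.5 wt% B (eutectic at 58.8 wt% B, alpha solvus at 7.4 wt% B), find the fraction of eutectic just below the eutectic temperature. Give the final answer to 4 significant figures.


f_primary = (C_e - C0) / (C_e - C_alpha_max)
f_primary = (58.8 - 37.5) / (58.8 - 7.4)
f_primary = 0.414397
f_eutectic = 1 - 0.414397 = 0.5856


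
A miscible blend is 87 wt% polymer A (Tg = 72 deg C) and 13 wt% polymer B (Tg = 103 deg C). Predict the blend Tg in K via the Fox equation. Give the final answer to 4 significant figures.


1/Tg = w1/Tg1 + w2/Tg2 (in Kelvin)
Tg1 = 345.15 K, Tg2 = 376.15 K
1/Tg = 0.87/345.15 + 0.13/376.15
Tg = 348.9 K


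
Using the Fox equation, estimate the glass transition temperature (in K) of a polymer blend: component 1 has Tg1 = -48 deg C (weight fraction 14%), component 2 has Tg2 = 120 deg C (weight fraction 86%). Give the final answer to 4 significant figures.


1/Tg = w1/Tg1 + w2/Tg2 (in Kelvin)
Tg1 = 225.15 K, Tg2 = 393.15 K
1/Tg = 0.14/225.15 + 0.86/393.15
Tg = 356 K


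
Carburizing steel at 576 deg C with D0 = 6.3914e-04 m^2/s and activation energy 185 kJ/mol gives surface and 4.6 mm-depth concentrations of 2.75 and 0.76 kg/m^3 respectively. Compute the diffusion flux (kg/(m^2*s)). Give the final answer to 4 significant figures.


Step 1: D = D0 * exp(-Qd/(R*T))
T = 576 + 273.15 = 849.15 K
D = 6.3914e-04 * exp(-185e3 / (8.314 * 849.15)) = 2.66127e-15 m^2/s
Step 2: J = D * (C1 - C2) / dx
J = 2.66127e-15 * (2.75 - 0.76) / 4.6e-03
J = 1.151e-12 kg/(m^2*s)


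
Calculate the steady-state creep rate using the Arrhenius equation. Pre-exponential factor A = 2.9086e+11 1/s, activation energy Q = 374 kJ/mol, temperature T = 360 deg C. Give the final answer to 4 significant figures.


rate = A * exp(-Q / (R*T))
T = 360 + 273.15 = 633.15 K
rate = 2.9086e+11 * exp(-374e3 / (8.314 * 633.15))
rate = 4.052e-20 1/s


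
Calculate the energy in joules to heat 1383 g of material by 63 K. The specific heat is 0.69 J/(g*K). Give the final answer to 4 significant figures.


Q = m * cp * dT
Q = 1383 * 0.69 * 63
Q = 60120 J


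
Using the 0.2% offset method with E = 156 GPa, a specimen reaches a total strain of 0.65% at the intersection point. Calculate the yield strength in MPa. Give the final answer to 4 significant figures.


Offset strain = 0.002
Elastic strain at yield = total_strain - offset = 6.5e-03 - 0.002 = 4.5e-03
sigma_y = E * elastic_strain = 156000 * 4.5e-03
sigma_y = 702 MPa


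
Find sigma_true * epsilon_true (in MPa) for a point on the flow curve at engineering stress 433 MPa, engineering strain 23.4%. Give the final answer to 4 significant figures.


sigma_true = sigma_eng * (1 + epsilon_eng)
sigma_true = 433 * (1 + 0.234) = 534.322 MPa
epsilon_true = ln(1 + epsilon_eng)
epsilon_true = ln(1 + 0.234) = 0.210261
sigma_true * epsilon_true = 534.322 * 0.210261 = 112.3 MPa


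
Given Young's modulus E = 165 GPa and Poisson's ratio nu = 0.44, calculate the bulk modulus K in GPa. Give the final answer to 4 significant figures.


K = E / (3*(1-2*nu))
K = 165 / (3*(1-2*0.44))
K = 458.3 GPa


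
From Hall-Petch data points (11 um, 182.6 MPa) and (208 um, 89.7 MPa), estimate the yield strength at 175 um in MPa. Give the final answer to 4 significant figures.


sigma_y = sigma0 + k / sqrt(d)
1/sqrt(d1) = 1/sqrt(1.1e-05) = 301.511;  1/sqrt(d2) = 69.3375
k = (sigma1 - sigma2) / (1/sqrt(d1) - 1/sqrt(d2)) = (182.6 - 89.7) / (301.511 - 69.3375) = 0.400131 MPa*m^0.5
sigma0 = sigma1 - k/sqrt(d1) = 182.6 - 0.400131*301.511 = 61.9559 MPa
sigma_y(d3) = 61.9559 + 0.400131 / sqrt(1.75e-04) = 92.2 MPa


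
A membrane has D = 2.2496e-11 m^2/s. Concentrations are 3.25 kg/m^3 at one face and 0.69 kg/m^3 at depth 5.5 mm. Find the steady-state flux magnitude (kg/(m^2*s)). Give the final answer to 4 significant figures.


J = -D * (dC/dx) = D * (C1 - C2) / dx
J = 2.2496e-11 * (3.25 - 0.69) / 5.5e-03
J = 1.047e-08 kg/(m^2*s)
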